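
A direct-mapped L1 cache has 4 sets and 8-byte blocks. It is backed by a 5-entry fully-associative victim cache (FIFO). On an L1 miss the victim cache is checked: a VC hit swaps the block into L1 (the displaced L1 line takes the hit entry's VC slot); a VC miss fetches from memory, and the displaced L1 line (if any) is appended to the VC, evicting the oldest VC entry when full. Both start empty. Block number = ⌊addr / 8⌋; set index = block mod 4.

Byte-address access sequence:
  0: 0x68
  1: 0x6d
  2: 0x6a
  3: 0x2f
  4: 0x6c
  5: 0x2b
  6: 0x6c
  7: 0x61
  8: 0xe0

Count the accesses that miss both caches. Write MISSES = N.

MISSES = 4

#0 0x68→b13/s1 MISS; vc=[]
#1 0x6d→b13/s1 L1-HIT; vc=[]
#2 0x6a→b13/s1 L1-HIT; vc=[]
#3 0x2f→b5/s1 MISS; vc=[13]
#4 0x6c→b13/s1 VC-HIT; vc=[5]
#5 0x2b→b5/s1 VC-HIT; vc=[13]
#6 0x6c→b13/s1 VC-HIT; vc=[5]
#7 0x61→b12/s0 MISS; vc=[5]
#8 0xe0→b28/s0 MISS; vc=[5,12]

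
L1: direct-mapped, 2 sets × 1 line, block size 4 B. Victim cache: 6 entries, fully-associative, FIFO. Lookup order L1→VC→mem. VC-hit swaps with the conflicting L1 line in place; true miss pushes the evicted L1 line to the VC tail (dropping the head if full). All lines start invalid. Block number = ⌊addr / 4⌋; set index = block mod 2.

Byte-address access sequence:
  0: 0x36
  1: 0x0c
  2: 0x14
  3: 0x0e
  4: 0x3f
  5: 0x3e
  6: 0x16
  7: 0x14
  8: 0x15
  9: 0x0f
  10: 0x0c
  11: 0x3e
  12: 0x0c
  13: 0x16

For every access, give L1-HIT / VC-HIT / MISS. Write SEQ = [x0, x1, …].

SEQ = [MISS, MISS, MISS, VC-HIT, MISS, L1-HIT, VC-HIT, L1-HIT, L1-HIT, VC-HIT, L1-HIT, VC-HIT, VC-HIT, VC-HIT]

0: 0x36 (blk 13, set 1) → MISS  vc=[]
1: 0xc (blk 3, set 1) → MISS  vc=[13]
2: 0x14 (blk 5, set 1) → MISS  vc=[13, 3]
3: 0xe (blk 3, set 1) → VC-HIT  vc=[13, 5]
4: 0x3f (blk 15, set 1) → MISS  vc=[13, 5, 3]
5: 0x3e (blk 15, set 1) → L1-HIT  vc=[13, 5, 3]
6: 0x16 (blk 5, set 1) → VC-HIT  vc=[13, 15, 3]
7: 0x14 (blk 5, set 1) → L1-HIT  vc=[13, 15, 3]
8: 0x15 (blk 5, set 1) → L1-HIT  vc=[13, 15, 3]
9: 0xf (blk 3, set 1) → VC-HIT  vc=[13, 15, 5]
10: 0xc (blk 3, set 1) → L1-HIT  vc=[13, 15, 5]
11: 0x3e (blk 15, set 1) → VC-HIT  vc=[13, 3, 5]
12: 0xc (blk 3, set 1) → VC-HIT  vc=[13, 15, 5]
13: 0x16 (blk 5, set 1) → VC-HIT  vc=[13, 15, 3]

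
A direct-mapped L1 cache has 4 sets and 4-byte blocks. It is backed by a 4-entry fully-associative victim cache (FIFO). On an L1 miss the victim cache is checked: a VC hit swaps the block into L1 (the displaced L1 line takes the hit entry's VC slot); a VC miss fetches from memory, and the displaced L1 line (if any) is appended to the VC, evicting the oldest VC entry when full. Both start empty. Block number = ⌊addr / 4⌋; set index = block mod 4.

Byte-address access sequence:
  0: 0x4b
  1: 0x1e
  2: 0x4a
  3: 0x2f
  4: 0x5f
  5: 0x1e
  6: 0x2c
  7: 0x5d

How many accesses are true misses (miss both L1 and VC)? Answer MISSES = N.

MISSES = 4

0: 0x4b (blk 18, set 2) → MISS  vc=[]
1: 0x1e (blk 7, set 3) → MISS  vc=[]
2: 0x4a (blk 18, set 2) → L1-HIT  vc=[]
3: 0x2f (blk 11, set 3) → MISS  vc=[7]
4: 0x5f (blk 23, set 3) → MISS  vc=[7, 11]
5: 0x1e (blk 7, set 3) → VC-HIT  vc=[23, 11]
6: 0x2c (blk 11, set 3) → VC-HIT  vc=[23, 7]
7: 0x5d (blk 23, set 3) → VC-HIT  vc=[11, 7]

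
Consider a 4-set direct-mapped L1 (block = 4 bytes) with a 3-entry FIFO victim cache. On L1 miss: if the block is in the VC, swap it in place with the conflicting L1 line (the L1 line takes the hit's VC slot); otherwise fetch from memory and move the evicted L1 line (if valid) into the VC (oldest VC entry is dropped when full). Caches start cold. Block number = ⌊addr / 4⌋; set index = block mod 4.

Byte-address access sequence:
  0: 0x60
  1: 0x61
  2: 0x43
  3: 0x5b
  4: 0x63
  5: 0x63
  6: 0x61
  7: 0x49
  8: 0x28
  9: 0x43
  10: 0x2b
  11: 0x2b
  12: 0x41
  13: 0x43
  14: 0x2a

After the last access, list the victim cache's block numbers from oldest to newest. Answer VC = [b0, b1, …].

VC = [24, 22, 18]

#0 0x60→b24/s0 MISS; vc=[]
#1 0x61→b24/s0 L1-HIT; vc=[]
#2 0x43→b16/s0 MISS; vc=[24]
#3 0x5b→b22/s2 MISS; vc=[24]
#4 0x63→b24/s0 VC-HIT; vc=[16]
#5 0x63→b24/s0 L1-HIT; vc=[16]
#6 0x61→b24/s0 L1-HIT; vc=[16]
#7 0x49→b18/s2 MISS; vc=[16,22]
#8 0x28→b10/s2 MISS; vc=[16,22,18]
#9 0x43→b16/s0 VC-HIT; vc=[24,22,18]
#10 0x2b→b10/s2 L1-HIT; vc=[24,22,18]
#11 0x2b→b10/s2 L1-HIT; vc=[24,22,18]
#12 0x41→b16/s0 L1-HIT; vc=[24,22,18]
#13 0x43→b16/s0 L1-HIT; vc=[24,22,18]
#14 0x2a→b10/s2 L1-HIT; vc=[24,22,18]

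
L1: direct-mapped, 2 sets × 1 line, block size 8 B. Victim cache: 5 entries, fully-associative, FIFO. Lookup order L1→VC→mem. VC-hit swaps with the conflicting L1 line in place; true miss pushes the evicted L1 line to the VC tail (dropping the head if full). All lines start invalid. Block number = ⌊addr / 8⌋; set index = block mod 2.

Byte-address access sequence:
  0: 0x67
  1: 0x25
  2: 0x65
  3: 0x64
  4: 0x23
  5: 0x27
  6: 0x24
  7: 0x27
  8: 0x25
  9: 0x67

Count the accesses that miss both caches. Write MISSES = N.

0: 0x67 (blk 12, set 0) → MISS  vc=[]
1: 0x25 (blk 4, set 0) → MISS  vc=[12]
2: 0x65 (blk 12, set 0) → VC-HIT  vc=[4]
3: 0x64 (blk 12, set 0) → L1-HIT  vc=[4]
4: 0x23 (blk 4, set 0) → VC-HIT  vc=[12]
5: 0x27 (blk 4, set 0) → L1-HIT  vc=[12]
6: 0x24 (blk 4, set 0) → L1-HIT  vc=[12]
7: 0x27 (blk 4, set 0) → L1-HIT  vc=[12]
8: 0x25 (blk 4, set 0) → L1-HIT  vc=[12]
9: 0x67 (blk 12, set 0) → VC-HIT  vc=[4]

MISSES = 2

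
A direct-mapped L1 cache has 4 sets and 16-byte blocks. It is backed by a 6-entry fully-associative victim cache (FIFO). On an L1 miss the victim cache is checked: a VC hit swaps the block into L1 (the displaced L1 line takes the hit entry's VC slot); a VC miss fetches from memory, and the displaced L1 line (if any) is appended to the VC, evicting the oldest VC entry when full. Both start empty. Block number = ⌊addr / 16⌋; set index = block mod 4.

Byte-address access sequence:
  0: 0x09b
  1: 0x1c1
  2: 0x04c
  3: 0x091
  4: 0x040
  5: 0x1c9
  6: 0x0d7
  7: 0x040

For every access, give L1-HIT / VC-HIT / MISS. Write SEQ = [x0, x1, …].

#0 0x9b→b9/s1 MISS; vc=[]
#1 0x1c1→b28/s0 MISS; vc=[]
#2 0x4c→b4/s0 MISS; vc=[28]
#3 0x91→b9/s1 L1-HIT; vc=[28]
#4 0x40→b4/s0 L1-HIT; vc=[28]
#5 0x1c9→b28/s0 VC-HIT; vc=[4]
#6 0xd7→b13/s1 MISS; vc=[4,9]
#7 0x40→b4/s0 VC-HIT; vc=[28,9]

SEQ = [MISS, MISS, MISS, L1-HIT, L1-HIT, VC-HIT, MISS, VC-HIT]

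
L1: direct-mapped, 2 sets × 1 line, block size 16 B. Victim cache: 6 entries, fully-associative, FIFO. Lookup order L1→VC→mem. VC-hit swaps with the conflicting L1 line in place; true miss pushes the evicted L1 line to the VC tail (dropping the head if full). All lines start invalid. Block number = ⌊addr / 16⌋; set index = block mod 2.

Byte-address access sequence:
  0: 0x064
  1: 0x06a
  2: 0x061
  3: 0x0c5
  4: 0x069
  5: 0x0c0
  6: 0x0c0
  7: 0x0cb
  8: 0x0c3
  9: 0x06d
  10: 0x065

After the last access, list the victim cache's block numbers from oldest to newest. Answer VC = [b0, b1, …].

VC = [12]

0: 0x64 (blk 6, set 0) → MISS  vc=[]
1: 0x6a (blk 6, set 0) → L1-HIT  vc=[]
2: 0x61 (blk 6, set 0) → L1-HIT  vc=[]
3: 0xc5 (blk 12, set 0) → MISS  vc=[6]
4: 0x69 (blk 6, set 0) → VC-HIT  vc=[12]
5: 0xc0 (blk 12, set 0) → VC-HIT  vc=[6]
6: 0xc0 (blk 12, set 0) → L1-HIT  vc=[6]
7: 0xcb (blk 12, set 0) → L1-HIT  vc=[6]
8: 0xc3 (blk 12, set 0) → L1-HIT  vc=[6]
9: 0x6d (blk 6, set 0) → VC-HIT  vc=[12]
10: 0x65 (blk 6, set 0) → L1-HIT  vc=[12]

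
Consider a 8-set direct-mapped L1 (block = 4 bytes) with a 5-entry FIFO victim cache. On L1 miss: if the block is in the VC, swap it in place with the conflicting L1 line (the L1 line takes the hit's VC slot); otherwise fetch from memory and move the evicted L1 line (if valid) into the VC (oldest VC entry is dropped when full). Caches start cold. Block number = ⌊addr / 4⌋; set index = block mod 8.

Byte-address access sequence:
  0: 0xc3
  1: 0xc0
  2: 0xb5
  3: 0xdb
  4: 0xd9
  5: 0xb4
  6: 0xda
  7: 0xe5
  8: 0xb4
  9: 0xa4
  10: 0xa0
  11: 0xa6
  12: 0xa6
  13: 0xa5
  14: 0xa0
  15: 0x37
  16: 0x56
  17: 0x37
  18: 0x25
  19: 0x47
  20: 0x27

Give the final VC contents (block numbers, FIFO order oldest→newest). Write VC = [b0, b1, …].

#0 0xc3→b48/s0 MISS; vc=[]
#1 0xc0→b48/s0 L1-HIT; vc=[]
#2 0xb5→b45/s5 MISS; vc=[]
#3 0xdb→b54/s6 MISS; vc=[]
#4 0xd9→b54/s6 L1-HIT; vc=[]
#5 0xb4→b45/s5 L1-HIT; vc=[]
#6 0xda→b54/s6 L1-HIT; vc=[]
#7 0xe5→b57/s1 MISS; vc=[]
#8 0xb4→b45/s5 L1-HIT; vc=[]
#9 0xa4→b41/s1 MISS; vc=[57]
#10 0xa0→b40/s0 MISS; vc=[57,48]
#11 0xa6→b41/s1 L1-HIT; vc=[57,48]
#12 0xa6→b41/s1 L1-HIT; vc=[57,48]
#13 0xa5→b41/s1 L1-HIT; vc=[57,48]
#14 0xa0→b40/s0 L1-HIT; vc=[57,48]
#15 0x37→b13/s5 MISS; vc=[57,48,45]
#16 0x56→b21/s5 MISS; vc=[57,48,45,13]
#17 0x37→b13/s5 VC-HIT; vc=[57,48,45,21]
#18 0x25→b9/s1 MISS; vc=[57,48,45,21,41]
#19 0x47→b17/s1 MISS; vc=[48,45,21,41,9]
#20 0x27→b9/s1 VC-HIT; vc=[48,45,21,41,17]

VC = [48, 45, 21, 41, 17]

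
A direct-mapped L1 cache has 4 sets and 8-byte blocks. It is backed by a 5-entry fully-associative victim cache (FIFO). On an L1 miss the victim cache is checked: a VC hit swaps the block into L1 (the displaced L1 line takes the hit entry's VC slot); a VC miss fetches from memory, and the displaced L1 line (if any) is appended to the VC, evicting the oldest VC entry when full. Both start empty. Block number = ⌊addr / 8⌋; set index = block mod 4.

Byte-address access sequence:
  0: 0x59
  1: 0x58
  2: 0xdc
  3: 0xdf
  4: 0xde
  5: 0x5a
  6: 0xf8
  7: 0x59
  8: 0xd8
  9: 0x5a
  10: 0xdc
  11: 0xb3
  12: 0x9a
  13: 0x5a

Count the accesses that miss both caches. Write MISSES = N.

MISSES = 5

  [0] addr=0x59 blk=11 s=3: MISS | VC []
  [1] addr=0x58 blk=11 s=3: L1-HIT | VC []
  [2] addr=0xdc blk=27 s=3: MISS | VC [11]
  [3] addr=0xdf blk=27 s=3: L1-HIT | VC [11]
  [4] addr=0xde blk=27 s=3: L1-HIT | VC [11]
  [5] addr=0x5a blk=11 s=3: VC-HIT | VC [27]
  [6] addr=0xf8 blk=31 s=3: MISS | VC [27, 11]
  [7] addr=0x59 blk=11 s=3: VC-HIT | VC [27, 31]
  [8] addr=0xd8 blk=27 s=3: VC-HIT | VC [11, 31]
  [9] addr=0x5a blk=11 s=3: VC-HIT | VC [27, 31]
  [10] addr=0xdc blk=27 s=3: VC-HIT | VC [11, 31]
  [11] addr=0xb3 blk=22 s=2: MISS | VC [11, 31]
  [12] addr=0x9a blk=19 s=3: MISS | VC [11, 31, 27]
  [13] addr=0x5a blk=11 s=3: VC-HIT | VC [19, 31, 27]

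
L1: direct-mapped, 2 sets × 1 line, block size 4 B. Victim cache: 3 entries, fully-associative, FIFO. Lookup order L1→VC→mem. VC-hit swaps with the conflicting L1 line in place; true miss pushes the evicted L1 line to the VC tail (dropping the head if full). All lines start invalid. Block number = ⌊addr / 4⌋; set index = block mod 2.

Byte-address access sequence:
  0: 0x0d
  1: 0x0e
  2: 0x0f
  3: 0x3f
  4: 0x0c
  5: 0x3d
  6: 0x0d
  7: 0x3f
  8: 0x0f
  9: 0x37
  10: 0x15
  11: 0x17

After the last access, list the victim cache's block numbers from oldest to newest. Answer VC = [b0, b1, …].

0: 0xd (blk 3, set 1) → MISS  vc=[]
1: 0xe (blk 3, set 1) → L1-HIT  vc=[]
2: 0xf (blk 3, set 1) → L1-HIT  vc=[]
3: 0x3f (blk 15, set 1) → MISS  vc=[3]
4: 0xc (blk 3, set 1) → VC-HIT  vc=[15]
5: 0x3d (blk 15, set 1) → VC-HIT  vc=[3]
6: 0xd (blk 3, set 1) → VC-HIT  vc=[15]
7: 0x3f (blk 15, set 1) → VC-HIT  vc=[3]
8: 0xf (blk 3, set 1) → VC-HIT  vc=[15]
9: 0x37 (blk 13, set 1) → MISS  vc=[15, 3]
10: 0x15 (blk 5, set 1) → MISS  vc=[15, 3, 13]
11: 0x17 (blk 5, set 1) → L1-HIT  vc=[15, 3, 13]

VC = [15, 3, 13]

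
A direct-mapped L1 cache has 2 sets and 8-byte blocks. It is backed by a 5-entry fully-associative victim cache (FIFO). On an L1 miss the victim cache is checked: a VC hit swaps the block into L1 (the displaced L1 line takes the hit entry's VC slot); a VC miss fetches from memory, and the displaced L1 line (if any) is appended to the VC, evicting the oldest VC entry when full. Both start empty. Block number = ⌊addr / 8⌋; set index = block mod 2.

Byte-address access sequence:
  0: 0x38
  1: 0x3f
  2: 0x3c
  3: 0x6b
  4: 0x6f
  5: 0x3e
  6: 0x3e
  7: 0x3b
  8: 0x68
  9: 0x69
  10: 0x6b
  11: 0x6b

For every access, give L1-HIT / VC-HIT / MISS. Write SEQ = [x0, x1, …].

0: 0x38 (blk 7, set 1) → MISS  vc=[]
1: 0x3f (blk 7, set 1) → L1-HIT  vc=[]
2: 0x3c (blk 7, set 1) → L1-HIT  vc=[]
3: 0x6b (blk 13, set 1) → MISS  vc=[7]
4: 0x6f (blk 13, set 1) → L1-HIT  vc=[7]
5: 0x3e (blk 7, set 1) → VC-HIT  vc=[13]
6: 0x3e (blk 7, set 1) → L1-HIT  vc=[13]
7: 0x3b (blk 7, set 1) → L1-HIT  vc=[13]
8: 0x68 (blk 13, set 1) → VC-HIT  vc=[7]
9: 0x69 (blk 13, set 1) → L1-HIT  vc=[7]
10: 0x6b (blk 13, set 1) → L1-HIT  vc=[7]
11: 0x6b (blk 13, set 1) → L1-HIT  vc=[7]

SEQ = [MISS, L1-HIT, L1-HIT, MISS, L1-HIT, VC-HIT, L1-HIT, L1-HIT, VC-HIT, L1-HIT, L1-HIT, L1-HIT]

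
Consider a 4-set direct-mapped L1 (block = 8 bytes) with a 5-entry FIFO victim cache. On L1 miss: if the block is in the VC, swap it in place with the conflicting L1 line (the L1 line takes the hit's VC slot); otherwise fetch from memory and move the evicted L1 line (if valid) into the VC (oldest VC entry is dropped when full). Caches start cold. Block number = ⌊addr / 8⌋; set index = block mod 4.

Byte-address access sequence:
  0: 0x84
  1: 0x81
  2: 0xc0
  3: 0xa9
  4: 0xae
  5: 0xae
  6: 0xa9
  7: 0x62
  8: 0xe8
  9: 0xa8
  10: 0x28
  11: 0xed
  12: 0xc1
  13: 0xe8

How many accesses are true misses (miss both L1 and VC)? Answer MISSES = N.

0: 0x84 (blk 16, set 0) → MISS  vc=[]
1: 0x81 (blk 16, set 0) → L1-HIT  vc=[]
2: 0xc0 (blk 24, set 0) → MISS  vc=[16]
3: 0xa9 (blk 21, set 1) → MISS  vc=[16]
4: 0xae (blk 21, set 1) → L1-HIT  vc=[16]
5: 0xae (blk 21, set 1) → L1-HIT  vc=[16]
6: 0xa9 (blk 21, set 1) → L1-HIT  vc=[16]
7: 0x62 (blk 12, set 0) → MISS  vc=[16, 24]
8: 0xe8 (blk 29, set 1) → MISS  vc=[16, 24, 21]
9: 0xa8 (blk 21, set 1) → VC-HIT  vc=[16, 24, 29]
10: 0x28 (blk 5, set 1) → MISS  vc=[16, 24, 29, 21]
11: 0xed (blk 29, set 1) → VC-HIT  vc=[16, 24, 5, 21]
12: 0xc1 (blk 24, set 0) → VC-HIT  vc=[16, 12, 5, 21]
13: 0xe8 (blk 29, set 1) → L1-HIT  vc=[16, 12, 5, 21]

MISSES = 6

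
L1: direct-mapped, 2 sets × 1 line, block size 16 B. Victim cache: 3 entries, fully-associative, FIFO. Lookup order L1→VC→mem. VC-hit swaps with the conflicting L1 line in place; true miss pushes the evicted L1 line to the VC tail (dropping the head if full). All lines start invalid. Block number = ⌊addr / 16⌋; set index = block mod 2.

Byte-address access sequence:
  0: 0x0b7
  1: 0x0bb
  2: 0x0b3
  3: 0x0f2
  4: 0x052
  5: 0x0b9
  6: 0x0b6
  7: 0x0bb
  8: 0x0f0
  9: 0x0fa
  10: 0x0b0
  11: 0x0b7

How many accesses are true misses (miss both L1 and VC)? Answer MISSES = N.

MISSES = 3

#0 0xb7→b11/s1 MISS; vc=[]
#1 0xbb→b11/s1 L1-HIT; vc=[]
#2 0xb3→b11/s1 L1-HIT; vc=[]
#3 0xf2→b15/s1 MISS; vc=[11]
#4 0x52→b5/s1 MISS; vc=[11,15]
#5 0xb9→b11/s1 VC-HIT; vc=[5,15]
#6 0xb6→b11/s1 L1-HIT; vc=[5,15]
#7 0xbb→b11/s1 L1-HIT; vc=[5,15]
#8 0xf0→b15/s1 VC-HIT; vc=[5,11]
#9 0xfa→b15/s1 L1-HIT; vc=[5,11]
#10 0xb0→b11/s1 VC-HIT; vc=[5,15]
#11 0xb7→b11/s1 L1-HIT; vc=[5,15]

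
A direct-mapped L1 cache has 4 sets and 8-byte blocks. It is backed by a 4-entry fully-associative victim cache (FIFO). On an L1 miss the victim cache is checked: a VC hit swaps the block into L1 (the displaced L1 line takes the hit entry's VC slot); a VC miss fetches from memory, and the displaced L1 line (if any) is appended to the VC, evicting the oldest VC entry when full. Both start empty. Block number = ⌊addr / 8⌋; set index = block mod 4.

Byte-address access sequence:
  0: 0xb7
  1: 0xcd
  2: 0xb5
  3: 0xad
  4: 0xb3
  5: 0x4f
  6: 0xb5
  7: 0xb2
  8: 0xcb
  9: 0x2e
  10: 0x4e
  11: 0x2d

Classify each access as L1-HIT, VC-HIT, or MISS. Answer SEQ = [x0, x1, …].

0: 0xb7 (blk 22, set 2) → MISS  vc=[]
1: 0xcd (blk 25, set 1) → MISS  vc=[]
2: 0xb5 (blk 22, set 2) → L1-HIT  vc=[]
3: 0xad (blk 21, set 1) → MISS  vc=[25]
4: 0xb3 (blk 22, set 2) → L1-HIT  vc=[25]
5: 0x4f (blk 9, set 1) → MISS  vc=[25, 21]
6: 0xb5 (blk 22, set 2) → L1-HIT  vc=[25, 21]
7: 0xb2 (blk 22, set 2) → L1-HIT  vc=[25, 21]
8: 0xcb (blk 25, set 1) → VC-HIT  vc=[9, 21]
9: 0x2e (blk 5, set 1) → MISS  vc=[9, 21, 25]
10: 0x4e (blk 9, set 1) → VC-HIT  vc=[5, 21, 25]
11: 0x2d (blk 5, set 1) → VC-HIT  vc=[9, 21, 25]

SEQ = [MISS, MISS, L1-HIT, MISS, L1-HIT, MISS, L1-HIT, L1-HIT, VC-HIT, MISS, VC-HIT, VC-HIT]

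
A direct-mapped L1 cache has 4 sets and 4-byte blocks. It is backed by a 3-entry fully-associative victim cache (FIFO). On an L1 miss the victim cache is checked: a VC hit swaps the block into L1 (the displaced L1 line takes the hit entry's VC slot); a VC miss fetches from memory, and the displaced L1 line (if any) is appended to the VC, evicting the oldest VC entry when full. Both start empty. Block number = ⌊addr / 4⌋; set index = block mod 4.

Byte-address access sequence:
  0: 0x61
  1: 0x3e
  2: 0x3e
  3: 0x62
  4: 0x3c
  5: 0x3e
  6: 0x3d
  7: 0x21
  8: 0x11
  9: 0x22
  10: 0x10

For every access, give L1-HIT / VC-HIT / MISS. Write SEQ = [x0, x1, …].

#0 0x61→b24/s0 MISS; vc=[]
#1 0x3e→b15/s3 MISS; vc=[]
#2 0x3e→b15/s3 L1-HIT; vc=[]
#3 0x62→b24/s0 L1-HIT; vc=[]
#4 0x3c→b15/s3 L1-HIT; vc=[]
#5 0x3e→b15/s3 L1-HIT; vc=[]
#6 0x3d→b15/s3 L1-HIT; vc=[]
#7 0x21→b8/s0 MISS; vc=[24]
#8 0x11→b4/s0 MISS; vc=[24,8]
#9 0x22→b8/s0 VC-HIT; vc=[24,4]
#10 0x10→b4/s0 VC-HIT; vc=[24,8]

SEQ = [MISS, MISS, L1-HIT, L1-HIT, L1-HIT, L1-HIT, L1-HIT, MISS, MISS, VC-HIT, VC-HIT]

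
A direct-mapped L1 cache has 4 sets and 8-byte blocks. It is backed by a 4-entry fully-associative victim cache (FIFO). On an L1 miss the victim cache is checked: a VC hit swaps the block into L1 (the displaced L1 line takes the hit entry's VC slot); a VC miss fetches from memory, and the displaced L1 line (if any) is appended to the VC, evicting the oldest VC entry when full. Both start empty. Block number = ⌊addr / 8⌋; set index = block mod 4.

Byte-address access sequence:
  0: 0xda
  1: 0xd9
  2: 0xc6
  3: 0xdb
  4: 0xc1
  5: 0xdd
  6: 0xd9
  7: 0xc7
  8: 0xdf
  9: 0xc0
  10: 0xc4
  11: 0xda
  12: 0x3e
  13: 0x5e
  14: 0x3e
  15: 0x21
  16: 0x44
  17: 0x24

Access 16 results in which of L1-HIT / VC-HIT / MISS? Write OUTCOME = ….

OUTCOME = MISS

#0 0xda→b27/s3 MISS; vc=[]
#1 0xd9→b27/s3 L1-HIT; vc=[]
#2 0xc6→b24/s0 MISS; vc=[]
#3 0xdb→b27/s3 L1-HIT; vc=[]
#4 0xc1→b24/s0 L1-HIT; vc=[]
#5 0xdd→b27/s3 L1-HIT; vc=[]
#6 0xd9→b27/s3 L1-HIT; vc=[]
#7 0xc7→b24/s0 L1-HIT; vc=[]
#8 0xdf→b27/s3 L1-HIT; vc=[]
#9 0xc0→b24/s0 L1-HIT; vc=[]
#10 0xc4→b24/s0 L1-HIT; vc=[]
#11 0xda→b27/s3 L1-HIT; vc=[]
#12 0x3e→b7/s3 MISS; vc=[27]
#13 0x5e→b11/s3 MISS; vc=[27,7]
#14 0x3e→b7/s3 VC-HIT; vc=[27,11]
#15 0x21→b4/s0 MISS; vc=[27,11,24]
#16 0x44→b8/s0 MISS; vc=[27,11,24,4]
#17 0x24→b4/s0 VC-HIT; vc=[27,11,24,8]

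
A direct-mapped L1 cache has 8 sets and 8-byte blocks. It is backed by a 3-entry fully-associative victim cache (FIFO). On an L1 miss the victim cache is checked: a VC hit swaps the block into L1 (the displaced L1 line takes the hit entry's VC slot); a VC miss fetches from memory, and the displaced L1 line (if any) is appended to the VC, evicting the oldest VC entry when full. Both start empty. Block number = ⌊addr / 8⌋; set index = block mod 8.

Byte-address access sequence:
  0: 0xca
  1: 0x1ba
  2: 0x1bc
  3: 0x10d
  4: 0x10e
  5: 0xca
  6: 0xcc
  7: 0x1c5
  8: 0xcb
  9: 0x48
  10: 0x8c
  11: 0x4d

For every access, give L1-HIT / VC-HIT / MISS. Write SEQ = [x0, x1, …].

  [0] addr=0xca blk=25 s=1: MISS | VC []
  [1] addr=0x1ba blk=55 s=7: MISS | VC []
  [2] addr=0x1bc blk=55 s=7: L1-HIT | VC []
  [3] addr=0x10d blk=33 s=1: MISS | VC [25]
  [4] addr=0x10e blk=33 s=1: L1-HIT | VC [25]
  [5] addr=0xca blk=25 s=1: VC-HIT | VC [33]
  [6] addr=0xcc blk=25 s=1: L1-HIT | VC [33]
  [7] addr=0x1c5 blk=56 s=0: MISS | VC [33]
  [8] addr=0xcb blk=25 s=1: L1-HIT | VC [33]
  [9] addr=0x48 blk=9 s=1: MISS | VC [33, 25]
  [10] addr=0x8c blk=17 s=1: MISS | VC [33, 25, 9]
  [11] addr=0x4d blk=9 s=1: VC-HIT | VC [33, 25, 17]

SEQ = [MISS, MISS, L1-HIT, MISS, L1-HIT, VC-HIT, L1-HIT, MISS, L1-HIT, MISS, MISS, VC-HIT]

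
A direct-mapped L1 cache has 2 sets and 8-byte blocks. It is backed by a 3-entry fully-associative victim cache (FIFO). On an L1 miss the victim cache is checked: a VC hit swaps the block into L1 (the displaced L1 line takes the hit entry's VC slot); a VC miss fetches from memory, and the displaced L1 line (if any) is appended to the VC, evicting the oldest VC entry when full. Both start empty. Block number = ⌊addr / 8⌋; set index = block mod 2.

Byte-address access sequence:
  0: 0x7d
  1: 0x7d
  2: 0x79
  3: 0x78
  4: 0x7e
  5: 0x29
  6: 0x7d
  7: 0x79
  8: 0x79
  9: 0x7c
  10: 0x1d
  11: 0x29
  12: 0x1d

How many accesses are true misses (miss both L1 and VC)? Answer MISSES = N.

MISSES = 3

  [0] addr=0x7d blk=15 s=1: MISS | VC []
  [1] addr=0x7d blk=15 s=1: L1-HIT | VC []
  [2] addr=0x79 blk=15 s=1: L1-HIT | VC []
  [3] addr=0x78 blk=15 s=1: L1-HIT | VC []
  [4] addr=0x7e blk=15 s=1: L1-HIT | VC []
  [5] addr=0x29 blk=5 s=1: MISS | VC [15]
  [6] addr=0x7d blk=15 s=1: VC-HIT | VC [5]
  [7] addr=0x79 blk=15 s=1: L1-HIT | VC [5]
  [8] addr=0x79 blk=15 s=1: L1-HIT | VC [5]
  [9] addr=0x7c blk=15 s=1: L1-HIT | VC [5]
  [10] addr=0x1d blk=3 s=1: MISS | VC [5, 15]
  [11] addr=0x29 blk=5 s=1: VC-HIT | VC [3, 15]
  [12] addr=0x1d blk=3 s=1: VC-HIT | VC [5, 15]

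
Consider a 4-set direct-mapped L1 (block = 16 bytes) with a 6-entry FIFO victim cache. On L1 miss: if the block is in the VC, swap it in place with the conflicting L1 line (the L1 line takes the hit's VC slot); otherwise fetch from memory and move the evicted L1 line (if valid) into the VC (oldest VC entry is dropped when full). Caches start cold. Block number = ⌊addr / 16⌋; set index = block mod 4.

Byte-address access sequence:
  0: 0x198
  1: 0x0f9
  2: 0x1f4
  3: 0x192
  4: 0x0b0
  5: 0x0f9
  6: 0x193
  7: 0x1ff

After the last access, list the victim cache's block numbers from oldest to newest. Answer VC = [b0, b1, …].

VC = [11, 15]

0: 0x198 (blk 25, set 1) → MISS  vc=[]
1: 0xf9 (blk 15, set 3) → MISS  vc=[]
2: 0x1f4 (blk 31, set 3) → MISS  vc=[15]
3: 0x192 (blk 25, set 1) → L1-HIT  vc=[15]
4: 0xb0 (blk 11, set 3) → MISS  vc=[15, 31]
5: 0xf9 (blk 15, set 3) → VC-HIT  vc=[11, 31]
6: 0x193 (blk 25, set 1) → L1-HIT  vc=[11, 31]
7: 0x1ff (blk 31, set 3) → VC-HIT  vc=[11, 15]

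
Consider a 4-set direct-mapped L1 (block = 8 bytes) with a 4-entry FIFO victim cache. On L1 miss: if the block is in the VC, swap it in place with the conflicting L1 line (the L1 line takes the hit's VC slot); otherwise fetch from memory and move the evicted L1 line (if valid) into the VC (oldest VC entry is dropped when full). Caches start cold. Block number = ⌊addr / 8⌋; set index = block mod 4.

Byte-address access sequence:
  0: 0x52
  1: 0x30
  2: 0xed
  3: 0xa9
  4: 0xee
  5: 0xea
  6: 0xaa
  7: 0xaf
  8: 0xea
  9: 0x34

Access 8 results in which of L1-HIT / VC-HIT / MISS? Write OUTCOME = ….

#0 0x52→b10/s2 MISS; vc=[]
#1 0x30→b6/s2 MISS; vc=[10]
#2 0xed→b29/s1 MISS; vc=[10]
#3 0xa9→b21/s1 MISS; vc=[10,29]
#4 0xee→b29/s1 VC-HIT; vc=[10,21]
#5 0xea→b29/s1 L1-HIT; vc=[10,21]
#6 0xaa→b21/s1 VC-HIT; vc=[10,29]
#7 0xaf→b21/s1 L1-HIT; vc=[10,29]
#8 0xea→b29/s1 VC-HIT; vc=[10,21]
#9 0x34→b6/s2 L1-HIT; vc=[10,21]

OUTCOME = VC-HIT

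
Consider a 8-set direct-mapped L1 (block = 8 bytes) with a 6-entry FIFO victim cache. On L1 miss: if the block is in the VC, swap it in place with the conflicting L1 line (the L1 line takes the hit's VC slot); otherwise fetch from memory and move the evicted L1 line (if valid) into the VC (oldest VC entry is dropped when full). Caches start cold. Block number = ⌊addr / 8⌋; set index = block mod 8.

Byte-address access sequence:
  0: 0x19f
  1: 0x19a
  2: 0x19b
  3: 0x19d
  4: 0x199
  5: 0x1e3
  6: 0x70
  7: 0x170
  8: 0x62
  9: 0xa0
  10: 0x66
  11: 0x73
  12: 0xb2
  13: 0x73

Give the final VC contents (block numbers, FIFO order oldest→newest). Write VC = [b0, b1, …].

#0 0x19f→b51/s3 MISS; vc=[]
#1 0x19a→b51/s3 L1-HIT; vc=[]
#2 0x19b→b51/s3 L1-HIT; vc=[]
#3 0x19d→b51/s3 L1-HIT; vc=[]
#4 0x199→b51/s3 L1-HIT; vc=[]
#5 0x1e3→b60/s4 MISS; vc=[]
#6 0x70→b14/s6 MISS; vc=[]
#7 0x170→b46/s6 MISS; vc=[14]
#8 0x62→b12/s4 MISS; vc=[14,60]
#9 0xa0→b20/s4 MISS; vc=[14,60,12]
#10 0x66→b12/s4 VC-HIT; vc=[14,60,20]
#11 0x73→b14/s6 VC-HIT; vc=[46,60,20]
#12 0xb2→b22/s6 MISS; vc=[46,60,20,14]
#13 0x73→b14/s6 VC-HIT; vc=[46,60,20,22]

VC = [46, 60, 20, 22]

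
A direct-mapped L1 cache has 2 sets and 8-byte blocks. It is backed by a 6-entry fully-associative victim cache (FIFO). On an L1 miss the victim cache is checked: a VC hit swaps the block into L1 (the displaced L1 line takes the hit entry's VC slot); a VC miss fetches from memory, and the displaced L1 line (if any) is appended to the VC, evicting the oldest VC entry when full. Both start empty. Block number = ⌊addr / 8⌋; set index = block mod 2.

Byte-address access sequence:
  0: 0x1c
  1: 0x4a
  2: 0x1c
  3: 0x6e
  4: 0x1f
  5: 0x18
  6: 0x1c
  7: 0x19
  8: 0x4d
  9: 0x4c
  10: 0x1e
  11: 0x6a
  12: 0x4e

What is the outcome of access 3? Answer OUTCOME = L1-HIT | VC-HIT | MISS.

OUTCOME = MISS

  [0] addr=0x1c blk=3 s=1: MISS | VC []
  [1] addr=0x4a blk=9 s=1: MISS | VC [3]
  [2] addr=0x1c blk=3 s=1: VC-HIT | VC [9]
  [3] addr=0x6e blk=13 s=1: MISS | VC [9, 3]
  [4] addr=0x1f blk=3 s=1: VC-HIT | VC [9, 13]
  [5] addr=0x18 blk=3 s=1: L1-HIT | VC [9, 13]
  [6] addr=0x1c blk=3 s=1: L1-HIT | VC [9, 13]
  [7] addr=0x19 blk=3 s=1: L1-HIT | VC [9, 13]
  [8] addr=0x4d blk=9 s=1: VC-HIT | VC [3, 13]
  [9] addr=0x4c blk=9 s=1: L1-HIT | VC [3, 13]
  [10] addr=0x1e blk=3 s=1: VC-HIT | VC [9, 13]
  [11] addr=0x6a blk=13 s=1: VC-HIT | VC [9, 3]
  [12] addr=0x4e blk=9 s=1: VC-HIT | VC [13, 3]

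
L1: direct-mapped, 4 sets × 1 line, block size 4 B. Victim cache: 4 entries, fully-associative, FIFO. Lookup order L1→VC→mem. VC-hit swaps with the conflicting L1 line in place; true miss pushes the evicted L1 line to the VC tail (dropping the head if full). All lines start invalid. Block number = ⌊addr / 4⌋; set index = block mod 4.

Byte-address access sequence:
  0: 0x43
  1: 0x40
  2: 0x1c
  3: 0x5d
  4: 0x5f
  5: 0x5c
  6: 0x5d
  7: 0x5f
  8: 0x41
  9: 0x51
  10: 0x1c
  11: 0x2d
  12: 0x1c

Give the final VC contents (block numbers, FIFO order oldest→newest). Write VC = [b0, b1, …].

#0 0x43→b16/s0 MISS; vc=[]
#1 0x40→b16/s0 L1-HIT; vc=[]
#2 0x1c→b7/s3 MISS; vc=[]
#3 0x5d→b23/s3 MISS; vc=[7]
#4 0x5f→b23/s3 L1-HIT; vc=[7]
#5 0x5c→b23/s3 L1-HIT; vc=[7]
#6 0x5d→b23/s3 L1-HIT; vc=[7]
#7 0x5f→b23/s3 L1-HIT; vc=[7]
#8 0x41→b16/s0 L1-HIT; vc=[7]
#9 0x51→b20/s0 MISS; vc=[7,16]
#10 0x1c→b7/s3 VC-HIT; vc=[23,16]
#11 0x2d→b11/s3 MISS; vc=[23,16,7]
#12 0x1c→b7/s3 VC-HIT; vc=[23,16,11]

VC = [23, 16, 11]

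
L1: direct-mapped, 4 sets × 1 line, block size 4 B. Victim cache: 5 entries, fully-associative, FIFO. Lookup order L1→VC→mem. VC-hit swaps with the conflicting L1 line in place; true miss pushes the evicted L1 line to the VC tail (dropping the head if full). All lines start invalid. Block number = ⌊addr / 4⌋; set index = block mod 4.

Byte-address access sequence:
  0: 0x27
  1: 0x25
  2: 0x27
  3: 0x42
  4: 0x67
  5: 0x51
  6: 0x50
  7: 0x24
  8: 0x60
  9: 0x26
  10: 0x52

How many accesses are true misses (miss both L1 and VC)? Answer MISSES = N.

MISSES = 5

0: 0x27 (blk 9, set 1) → MISS  vc=[]
1: 0x25 (blk 9, set 1) → L1-HIT  vc=[]
2: 0x27 (blk 9, set 1) → L1-HIT  vc=[]
3: 0x42 (blk 16, set 0) → MISS  vc=[]
4: 0x67 (blk 25, set 1) → MISS  vc=[9]
5: 0x51 (blk 20, set 0) → MISS  vc=[9, 16]
6: 0x50 (blk 20, set 0) → L1-HIT  vc=[9, 16]
7: 0x24 (blk 9, set 1) → VC-HIT  vc=[25, 16]
8: 0x60 (blk 24, set 0) → MISS  vc=[25, 16, 20]
9: 0x26 (blk 9, set 1) → L1-HIT  vc=[25, 16, 20]
10: 0x52 (blk 20, set 0) → VC-HIT  vc=[25, 16, 24]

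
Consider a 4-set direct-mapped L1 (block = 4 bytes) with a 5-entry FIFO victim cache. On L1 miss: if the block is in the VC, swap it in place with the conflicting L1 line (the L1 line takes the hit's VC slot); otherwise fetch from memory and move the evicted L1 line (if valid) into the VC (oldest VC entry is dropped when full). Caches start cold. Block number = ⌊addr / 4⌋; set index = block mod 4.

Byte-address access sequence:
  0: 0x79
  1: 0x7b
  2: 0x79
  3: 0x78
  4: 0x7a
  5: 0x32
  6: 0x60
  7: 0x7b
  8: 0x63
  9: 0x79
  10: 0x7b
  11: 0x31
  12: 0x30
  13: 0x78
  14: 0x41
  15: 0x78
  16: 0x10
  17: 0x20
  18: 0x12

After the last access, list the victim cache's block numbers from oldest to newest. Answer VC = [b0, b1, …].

VC = [24, 12, 16, 8]

  [0] addr=0x79 blk=30 s=2: MISS | VC []
  [1] addr=0x7b blk=30 s=2: L1-HIT | VC []
  [2] addr=0x79 blk=30 s=2: L1-HIT | VC []
  [3] addr=0x78 blk=30 s=2: L1-HIT | VC []
  [4] addr=0x7a blk=30 s=2: L1-HIT | VC []
  [5] addr=0x32 blk=12 s=0: MISS | VC []
  [6] addr=0x60 blk=24 s=0: MISS | VC [12]
  [7] addr=0x7b blk=30 s=2: L1-HIT | VC [12]
  [8] addr=0x63 blk=24 s=0: L1-HIT | VC [12]
  [9] addr=0x79 blk=30 s=2: L1-HIT | VC [12]
  [10] addr=0x7b blk=30 s=2: L1-HIT | VC [12]
  [11] addr=0x31 blk=12 s=0: VC-HIT | VC [24]
  [12] addr=0x30 blk=12 s=0: L1-HIT | VC [24]
  [13] addr=0x78 blk=30 s=2: L1-HIT | VC [24]
  [14] addr=0x41 blk=16 s=0: MISS | VC [24, 12]
  [15] addr=0x78 blk=30 s=2: L1-HIT | VC [24, 12]
  [16] addr=0x10 blk=4 s=0: MISS | VC [24, 12, 16]
  [17] addr=0x20 blk=8 s=0: MISS | VC [24, 12, 16, 4]
  [18] addr=0x12 blk=4 s=0: VC-HIT | VC [24, 12, 16, 8]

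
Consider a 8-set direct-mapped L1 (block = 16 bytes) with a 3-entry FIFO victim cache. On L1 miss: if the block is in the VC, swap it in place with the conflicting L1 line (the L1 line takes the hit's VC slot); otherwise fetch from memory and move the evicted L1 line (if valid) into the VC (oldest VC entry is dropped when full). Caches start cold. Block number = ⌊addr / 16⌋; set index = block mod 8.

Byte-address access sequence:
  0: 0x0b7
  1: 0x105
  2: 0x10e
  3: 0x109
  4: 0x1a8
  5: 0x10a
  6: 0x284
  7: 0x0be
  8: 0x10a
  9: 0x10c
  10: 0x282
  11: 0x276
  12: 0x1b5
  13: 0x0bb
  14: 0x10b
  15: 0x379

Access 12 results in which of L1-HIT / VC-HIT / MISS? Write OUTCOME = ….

OUTCOME = MISS

0: 0xb7 (blk 11, set 3) → MISS  vc=[]
1: 0x105 (blk 16, set 0) → MISS  vc=[]
2: 0x10e (blk 16, set 0) → L1-HIT  vc=[]
3: 0x109 (blk 16, set 0) → L1-HIT  vc=[]
4: 0x1a8 (blk 26, set 2) → MISS  vc=[]
5: 0x10a (blk 16, set 0) → L1-HIT  vc=[]
6: 0x284 (blk 40, set 0) → MISS  vc=[16]
7: 0xbe (blk 11, set 3) → L1-HIT  vc=[16]
8: 0x10a (blk 16, set 0) → VC-HIT  vc=[40]
9: 0x10c (blk 16, set 0) → L1-HIT  vc=[40]
10: 0x282 (blk 40, set 0) → VC-HIT  vc=[16]
11: 0x276 (blk 39, set 7) → MISS  vc=[16]
12: 0x1b5 (blk 27, set 3) → MISS  vc=[16, 11]
13: 0xbb (blk 11, set 3) → VC-HIT  vc=[16, 27]
14: 0x10b (blk 16, set 0) → VC-HIT  vc=[40, 27]
15: 0x379 (blk 55, set 7) → MISS  vc=[40, 27, 39]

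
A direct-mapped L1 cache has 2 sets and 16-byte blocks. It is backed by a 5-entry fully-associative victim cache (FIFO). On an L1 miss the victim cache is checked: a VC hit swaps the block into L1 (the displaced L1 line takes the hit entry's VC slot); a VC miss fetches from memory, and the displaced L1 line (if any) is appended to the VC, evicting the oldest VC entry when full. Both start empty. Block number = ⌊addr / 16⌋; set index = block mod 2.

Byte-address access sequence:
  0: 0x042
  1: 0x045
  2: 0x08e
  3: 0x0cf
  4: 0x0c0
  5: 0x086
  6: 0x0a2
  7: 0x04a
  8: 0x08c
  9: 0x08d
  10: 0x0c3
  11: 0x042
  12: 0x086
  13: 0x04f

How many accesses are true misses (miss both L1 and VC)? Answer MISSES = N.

  [0] addr=0x42 blk=4 s=0: MISS | VC []
  [1] addr=0x45 blk=4 s=0: L1-HIT | VC []
  [2] addr=0x8e blk=8 s=0: MISS | VC [4]
  [3] addr=0xcf blk=12 s=0: MISS | VC [4, 8]
  [4] addr=0xc0 blk=12 s=0: L1-HIT | VC [4, 8]
  [5] addr=0x86 blk=8 s=0: VC-HIT | VC [4, 12]
  [6] addr=0xa2 blk=10 s=0: MISS | VC [4, 12, 8]
  [7] addr=0x4a blk=4 s=0: VC-HIT | VC [10, 12, 8]
  [8] addr=0x8c blk=8 s=0: VC-HIT | VC [10, 12, 4]
  [9] addr=0x8d blk=8 s=0: L1-HIT | VC [10, 12, 4]
  [10] addr=0xc3 blk=12 s=0: VC-HIT | VC [10, 8, 4]
  [11] addr=0x42 blk=4 s=0: VC-HIT | VC [10, 8, 12]
  [12] addr=0x86 blk=8 s=0: VC-HIT | VC [10, 4, 12]
  [13] addr=0x4f blk=4 s=0: VC-HIT | VC [10, 8, 12]

MISSES = 4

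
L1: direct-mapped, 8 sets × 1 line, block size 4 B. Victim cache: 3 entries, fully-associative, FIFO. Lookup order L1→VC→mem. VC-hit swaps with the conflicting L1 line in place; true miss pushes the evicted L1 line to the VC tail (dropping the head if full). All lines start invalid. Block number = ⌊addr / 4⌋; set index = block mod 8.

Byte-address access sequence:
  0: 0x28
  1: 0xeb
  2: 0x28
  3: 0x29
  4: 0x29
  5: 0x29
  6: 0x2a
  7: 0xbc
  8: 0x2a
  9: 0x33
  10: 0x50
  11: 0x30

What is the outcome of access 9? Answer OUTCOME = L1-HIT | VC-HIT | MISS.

OUTCOME = MISS

  [0] addr=0x28 blk=10 s=2: MISS | VC []
  [1] addr=0xeb blk=58 s=2: MISS | VC [10]
  [2] addr=0x28 blk=10 s=2: VC-HIT | VC [58]
  [3] addr=0x29 blk=10 s=2: L1-HIT | VC [58]
  [4] addr=0x29 blk=10 s=2: L1-HIT | VC [58]
  [5] addr=0x29 blk=10 s=2: L1-HIT | VC [58]
  [6] addr=0x2a blk=10 s=2: L1-HIT | VC [58]
  [7] addr=0xbc blk=47 s=7: MISS | VC [58]
  [8] addr=0x2a blk=10 s=2: L1-HIT | VC [58]
  [9] addr=0x33 blk=12 s=4: MISS | VC [58]
  [10] addr=0x50 blk=20 s=4: MISS | VC [58, 12]
  [11] addr=0x30 blk=12 s=4: VC-HIT | VC [58, 20]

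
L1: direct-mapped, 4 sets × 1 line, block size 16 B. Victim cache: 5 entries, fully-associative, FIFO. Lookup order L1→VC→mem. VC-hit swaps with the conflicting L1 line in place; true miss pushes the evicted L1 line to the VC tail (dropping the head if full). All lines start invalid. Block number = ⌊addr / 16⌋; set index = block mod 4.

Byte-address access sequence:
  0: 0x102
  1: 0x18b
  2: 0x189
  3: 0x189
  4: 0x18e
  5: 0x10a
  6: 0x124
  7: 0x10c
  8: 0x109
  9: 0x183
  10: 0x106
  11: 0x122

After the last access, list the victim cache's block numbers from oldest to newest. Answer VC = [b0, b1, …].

0: 0x102 (blk 16, set 0) → MISS  vc=[]
1: 0x18b (blk 24, set 0) → MISS  vc=[16]
2: 0x189 (blk 24, set 0) → L1-HIT  vc=[16]
3: 0x189 (blk 24, set 0) → L1-HIT  vc=[16]
4: 0x18e (blk 24, set 0) → L1-HIT  vc=[16]
5: 0x10a (blk 16, set 0) → VC-HIT  vc=[24]
6: 0x124 (blk 18, set 2) → MISS  vc=[24]
7: 0x10c (blk 16, set 0) → L1-HIT  vc=[24]
8: 0x109 (blk 16, set 0) → L1-HIT  vc=[24]
9: 0x183 (blk 24, set 0) → VC-HIT  vc=[16]
10: 0x106 (blk 16, set 0) → VC-HIT  vc=[24]
11: 0x122 (blk 18, set 2) → L1-HIT  vc=[24]

VC = [24]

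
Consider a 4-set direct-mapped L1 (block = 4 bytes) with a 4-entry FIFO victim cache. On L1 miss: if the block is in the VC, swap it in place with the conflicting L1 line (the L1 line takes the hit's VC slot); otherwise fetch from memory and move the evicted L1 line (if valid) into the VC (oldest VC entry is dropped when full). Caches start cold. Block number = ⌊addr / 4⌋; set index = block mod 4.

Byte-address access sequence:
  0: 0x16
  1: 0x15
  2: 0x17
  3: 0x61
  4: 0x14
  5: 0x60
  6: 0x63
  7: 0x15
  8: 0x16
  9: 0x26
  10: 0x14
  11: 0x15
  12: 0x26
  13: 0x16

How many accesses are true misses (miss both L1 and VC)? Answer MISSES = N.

#0 0x16→b5/s1 MISS; vc=[]
#1 0x15→b5/s1 L1-HIT; vc=[]
#2 0x17→b5/s1 L1-HIT; vc=[]
#3 0x61→b24/s0 MISS; vc=[]
#4 0x14→b5/s1 L1-HIT; vc=[]
#5 0x60→b24/s0 L1-HIT; vc=[]
#6 0x63→b24/s0 L1-HIT; vc=[]
#7 0x15→b5/s1 L1-HIT; vc=[]
#8 0x16→b5/s1 L1-HIT; vc=[]
#9 0x26→b9/s1 MISS; vc=[5]
#10 0x14→b5/s1 VC-HIT; vc=[9]
#11 0x15→b5/s1 L1-HIT; vc=[9]
#12 0x26→b9/s1 VC-HIT; vc=[5]
#13 0x16→b5/s1 VC-HIT; vc=[9]

MISSES = 3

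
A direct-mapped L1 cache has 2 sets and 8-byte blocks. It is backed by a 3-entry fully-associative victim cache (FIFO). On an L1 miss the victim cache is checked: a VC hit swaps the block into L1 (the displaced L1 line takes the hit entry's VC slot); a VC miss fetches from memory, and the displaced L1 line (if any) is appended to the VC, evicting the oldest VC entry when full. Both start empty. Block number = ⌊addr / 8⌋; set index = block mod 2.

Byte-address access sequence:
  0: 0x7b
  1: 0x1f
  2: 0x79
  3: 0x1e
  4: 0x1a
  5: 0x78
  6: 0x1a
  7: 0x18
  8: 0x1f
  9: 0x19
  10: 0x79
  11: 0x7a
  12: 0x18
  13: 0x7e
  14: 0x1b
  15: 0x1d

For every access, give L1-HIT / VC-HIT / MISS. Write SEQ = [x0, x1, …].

0: 0x7b (blk 15, set 1) → MISS  vc=[]
1: 0x1f (blk 3, set 1) → MISS  vc=[15]
2: 0x79 (blk 15, set 1) → VC-HIT  vc=[3]
3: 0x1e (blk 3, set 1) → VC-HIT  vc=[15]
4: 0x1a (blk 3, set 1) → L1-HIT  vc=[15]
5: 0x78 (blk 15, set 1) → VC-HIT  vc=[3]
6: 0x1a (blk 3, set 1) → VC-HIT  vc=[15]
7: 0x18 (blk 3, set 1) → L1-HIT  vc=[15]
8: 0x1f (blk 3, set 1) → L1-HIT  vc=[15]
9: 0x19 (blk 3, set 1) → L1-HIT  vc=[15]
10: 0x79 (blk 15, set 1) → VC-HIT  vc=[3]
11: 0x7a (blk 15, set 1) → L1-HIT  vc=[3]
12: 0x18 (blk 3, set 1) → VC-HIT  vc=[15]
13: 0x7e (blk 15, set 1) → VC-HIT  vc=[3]
14: 0x1b (blk 3, set 1) → VC-HIT  vc=[15]
15: 0x1d (blk 3, set 1) → L1-HIT  vc=[15]

SEQ = [MISS, MISS, VC-HIT, VC-HIT, L1-HIT, VC-HIT, VC-HIT, L1-HIT, L1-HIT, L1-HIT, VC-HIT, L1-HIT, VC-HIT, VC-HIT, VC-HIT, L1-HIT]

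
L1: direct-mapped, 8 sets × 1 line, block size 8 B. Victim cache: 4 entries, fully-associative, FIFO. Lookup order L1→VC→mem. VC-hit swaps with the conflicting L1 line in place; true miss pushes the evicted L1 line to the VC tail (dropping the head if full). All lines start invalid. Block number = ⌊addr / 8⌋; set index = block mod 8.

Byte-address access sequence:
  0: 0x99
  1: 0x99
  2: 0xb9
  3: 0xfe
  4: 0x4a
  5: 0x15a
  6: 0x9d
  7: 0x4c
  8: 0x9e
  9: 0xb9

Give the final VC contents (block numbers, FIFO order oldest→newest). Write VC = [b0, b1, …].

#0 0x99→b19/s3 MISS; vc=[]
#1 0x99→b19/s3 L1-HIT; vc=[]
#2 0xb9→b23/s7 MISS; vc=[]
#3 0xfe→b31/s7 MISS; vc=[23]
#4 0x4a→b9/s1 MISS; vc=[23]
#5 0x15a→b43/s3 MISS; vc=[23,19]
#6 0x9d→b19/s3 VC-HIT; vc=[23,43]
#7 0x4c→b9/s1 L1-HIT; vc=[23,43]
#8 0x9e→b19/s3 L1-HIT; vc=[23,43]
#9 0xb9→b23/s7 VC-HIT; vc=[31,43]

VC = [31, 43]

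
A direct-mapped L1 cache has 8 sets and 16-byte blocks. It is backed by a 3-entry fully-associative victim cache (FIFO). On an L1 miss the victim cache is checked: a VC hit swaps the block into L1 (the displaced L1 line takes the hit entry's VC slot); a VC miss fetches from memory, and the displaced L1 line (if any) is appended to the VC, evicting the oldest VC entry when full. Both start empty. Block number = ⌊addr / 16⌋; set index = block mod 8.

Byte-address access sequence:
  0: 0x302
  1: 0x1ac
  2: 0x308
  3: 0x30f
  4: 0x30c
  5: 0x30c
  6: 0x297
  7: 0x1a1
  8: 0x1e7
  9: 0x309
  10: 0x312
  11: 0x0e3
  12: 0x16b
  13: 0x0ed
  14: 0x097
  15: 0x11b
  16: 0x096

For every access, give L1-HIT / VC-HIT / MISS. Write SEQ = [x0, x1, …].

SEQ = [MISS, MISS, L1-HIT, L1-HIT, L1-HIT, L1-HIT, MISS, L1-HIT, MISS, L1-HIT, MISS, MISS, MISS, VC-HIT, MISS, MISS, VC-HIT]

  [0] addr=0x302 blk=48 s=0: MISS | VC []
  [1] addr=0x1ac blk=26 s=2: MISS | VC []
  [2] addr=0x308 blk=48 s=0: L1-HIT | VC []
  [3] addr=0x30f blk=48 s=0: L1-HIT | VC []
  [4] addr=0x30c blk=48 s=0: L1-HIT | VC []
  [5] addr=0x30c blk=48 s=0: L1-HIT | VC []
  [6] addr=0x297 blk=41 s=1: MISS | VC []
  [7] addr=0x1a1 blk=26 s=2: L1-HIT | VC []
  [8] addr=0x1e7 blk=30 s=6: MISS | VC []
  [9] addr=0x309 blk=48 s=0: L1-HIT | VC []
  [10] addr=0x312 blk=49 s=1: MISS | VC [41]
  [11] addr=0xe3 blk=14 s=6: MISS | VC [41, 30]
  [12] addr=0x16b blk=22 s=6: MISS | VC [41, 30, 14]
  [13] addr=0xed blk=14 s=6: VC-HIT | VC [41, 30, 22]
  [14] addr=0x97 blk=9 s=1: MISS | VC [30, 22, 49]
  [15] addr=0x11b blk=17 s=1: MISS | VC [22, 49, 9]
  [16] addr=0x96 blk=9 s=1: VC-HIT | VC [22, 49, 17]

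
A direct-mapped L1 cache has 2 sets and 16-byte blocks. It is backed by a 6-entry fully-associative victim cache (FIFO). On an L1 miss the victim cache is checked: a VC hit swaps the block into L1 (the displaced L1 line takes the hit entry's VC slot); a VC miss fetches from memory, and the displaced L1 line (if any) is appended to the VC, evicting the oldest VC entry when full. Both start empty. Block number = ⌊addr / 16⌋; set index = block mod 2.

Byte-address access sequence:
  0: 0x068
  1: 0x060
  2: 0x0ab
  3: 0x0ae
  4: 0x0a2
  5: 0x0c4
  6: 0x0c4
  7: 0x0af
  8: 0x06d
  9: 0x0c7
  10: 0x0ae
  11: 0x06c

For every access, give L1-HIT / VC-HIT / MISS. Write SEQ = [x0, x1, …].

SEQ = [MISS, L1-HIT, MISS, L1-HIT, L1-HIT, MISS, L1-HIT, VC-HIT, VC-HIT, VC-HIT, VC-HIT, VC-HIT]

  [0] addr=0x68 blk=6 s=0: MISS | VC []
  [1] addr=0x60 blk=6 s=0: L1-HIT | VC []
  [2] addr=0xab blk=10 s=0: MISS | VC [6]
  [3] addr=0xae blk=10 s=0: L1-HIT | VC [6]
  [4] addr=0xa2 blk=10 s=0: L1-HIT | VC [6]
  [5] addr=0xc4 blk=12 s=0: MISS | VC [6, 10]
  [6] addr=0xc4 blk=12 s=0: L1-HIT | VC [6, 10]
  [7] addr=0xaf blk=10 s=0: VC-HIT | VC [6, 12]
  [8] addr=0x6d blk=6 s=0: VC-HIT | VC [10, 12]
  [9] addr=0xc7 blk=12 s=0: VC-HIT | VC [10, 6]
  [10] addr=0xae blk=10 s=0: VC-HIT | VC [12, 6]
  [11] addr=0x6c blk=6 s=0: VC-HIT | VC [12, 10]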